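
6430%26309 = 6430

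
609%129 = 93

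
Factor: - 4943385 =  - 3^2*5^1 * 37^1*2969^1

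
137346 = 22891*6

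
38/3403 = 38/3403 = 0.01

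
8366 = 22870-14504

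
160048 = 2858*56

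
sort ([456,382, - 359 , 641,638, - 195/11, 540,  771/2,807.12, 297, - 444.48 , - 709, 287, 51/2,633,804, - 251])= [  -  709, - 444.48, -359 , - 251, - 195/11,51/2,287,297,382, 771/2, 456, 540,  633, 638,  641,804, 807.12]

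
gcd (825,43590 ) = 15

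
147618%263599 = 147618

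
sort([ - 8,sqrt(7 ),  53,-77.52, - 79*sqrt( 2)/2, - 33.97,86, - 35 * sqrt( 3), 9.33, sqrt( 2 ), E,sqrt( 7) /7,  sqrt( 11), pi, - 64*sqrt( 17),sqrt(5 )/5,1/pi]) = [ - 64*sqrt( 17 ),-77.52, - 35*sqrt( 3), - 79*sqrt(2) /2, - 33.97, - 8, 1/pi , sqrt( 7)/7, sqrt(  5) /5, sqrt(2),sqrt( 7 ), E, pi, sqrt( 11) , 9.33, 53,  86] 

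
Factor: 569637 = 3^2* 167^1*379^1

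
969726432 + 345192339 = 1314918771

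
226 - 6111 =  - 5885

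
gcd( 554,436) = 2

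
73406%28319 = 16768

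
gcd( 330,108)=6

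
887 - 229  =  658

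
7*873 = 6111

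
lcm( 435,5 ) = 435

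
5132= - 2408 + 7540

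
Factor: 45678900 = 2^2*3^1*5^2 * 43^1*3541^1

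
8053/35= 230 + 3/35 = 230.09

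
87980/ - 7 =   -  87980/7  =  - 12568.57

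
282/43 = 282/43 = 6.56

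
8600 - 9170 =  - 570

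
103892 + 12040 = 115932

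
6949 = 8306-1357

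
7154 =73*98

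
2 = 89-87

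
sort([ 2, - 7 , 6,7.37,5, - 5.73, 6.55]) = [ - 7, - 5.73,2,5,6,  6.55,7.37 ]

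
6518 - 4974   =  1544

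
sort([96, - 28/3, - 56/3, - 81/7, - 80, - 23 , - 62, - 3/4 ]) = [ - 80, - 62,-23, - 56/3, - 81/7, - 28/3,-3/4,96]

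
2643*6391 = 16891413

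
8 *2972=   23776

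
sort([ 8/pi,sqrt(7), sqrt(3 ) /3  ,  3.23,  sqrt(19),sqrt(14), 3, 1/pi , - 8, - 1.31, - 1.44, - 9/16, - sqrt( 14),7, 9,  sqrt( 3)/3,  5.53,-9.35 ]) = [ - 9.35,  -  8,-sqrt( 14),-1.44, - 1.31, - 9/16,1/pi,  sqrt( 3)/3, sqrt(3)/3, 8/pi, sqrt (7),3, 3.23,sqrt(14), sqrt(19), 5.53,7, 9]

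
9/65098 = 9/65098 = 0.00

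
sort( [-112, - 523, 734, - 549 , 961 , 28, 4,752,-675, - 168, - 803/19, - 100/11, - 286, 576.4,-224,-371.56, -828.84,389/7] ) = [ - 828.84 , - 675, - 549 , - 523 , - 371.56, - 286, - 224, - 168, - 112 , - 803/19, -100/11,4, 28,  389/7 , 576.4,734, 752,961]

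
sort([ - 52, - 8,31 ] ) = [ - 52, - 8,  31] 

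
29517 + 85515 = 115032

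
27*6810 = 183870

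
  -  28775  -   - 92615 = 63840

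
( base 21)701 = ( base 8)6020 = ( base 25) 4ND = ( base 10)3088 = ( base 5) 44323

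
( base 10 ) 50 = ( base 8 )62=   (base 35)1F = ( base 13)3b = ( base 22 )26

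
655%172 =139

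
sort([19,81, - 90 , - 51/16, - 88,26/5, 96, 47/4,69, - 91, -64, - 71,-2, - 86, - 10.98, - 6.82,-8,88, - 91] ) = [ - 91, - 91, - 90, - 88, - 86,- 71,  -  64, - 10.98, - 8, - 6.82, - 51/16 , - 2, 26/5,47/4,19, 69 , 81, 88,96]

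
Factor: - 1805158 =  - 2^1*902579^1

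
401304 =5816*69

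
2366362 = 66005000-63638638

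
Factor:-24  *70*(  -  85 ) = 142800=2^4 * 3^1*5^2*7^1*17^1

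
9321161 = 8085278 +1235883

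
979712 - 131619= 848093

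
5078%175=3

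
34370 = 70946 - 36576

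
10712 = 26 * 412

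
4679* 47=219913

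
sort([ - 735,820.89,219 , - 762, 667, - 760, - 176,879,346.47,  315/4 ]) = [ - 762 , - 760, - 735 , - 176, 315/4, 219, 346.47, 667,  820.89, 879 ] 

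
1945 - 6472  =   - 4527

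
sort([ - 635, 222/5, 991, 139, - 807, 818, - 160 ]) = [  -  807, - 635, - 160, 222/5, 139, 818, 991]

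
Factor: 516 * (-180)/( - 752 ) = 3^3*5^1*43^1 * 47^( - 1 ) = 5805/47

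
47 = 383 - 336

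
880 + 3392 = 4272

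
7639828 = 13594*562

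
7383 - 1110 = 6273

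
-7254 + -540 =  -7794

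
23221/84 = 276+37/84 = 276.44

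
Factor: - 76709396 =-2^2*19177349^1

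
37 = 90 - 53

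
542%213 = 116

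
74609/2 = 37304 + 1/2 = 37304.50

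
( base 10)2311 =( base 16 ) 907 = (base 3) 10011121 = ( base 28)2QF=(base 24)407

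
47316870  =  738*64115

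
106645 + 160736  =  267381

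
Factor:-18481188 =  - 2^2*3^1*11^1*140009^1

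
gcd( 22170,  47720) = 10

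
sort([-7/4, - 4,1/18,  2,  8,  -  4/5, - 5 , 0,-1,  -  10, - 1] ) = [  -  10,  -  5, - 4,  -  7/4,-1 , - 1, - 4/5,0, 1/18,2 , 8 ] 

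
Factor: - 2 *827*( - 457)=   2^1*457^1*827^1 = 755878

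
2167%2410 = 2167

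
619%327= 292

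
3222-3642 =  - 420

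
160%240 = 160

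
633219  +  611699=1244918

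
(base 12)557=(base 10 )787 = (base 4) 30103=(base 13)487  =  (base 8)1423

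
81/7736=81/7736 = 0.01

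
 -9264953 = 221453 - 9486406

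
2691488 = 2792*964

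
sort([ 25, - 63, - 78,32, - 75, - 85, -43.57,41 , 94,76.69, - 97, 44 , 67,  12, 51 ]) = [-97, - 85,  -  78, - 75, - 63, - 43.57, 12, 25,32,  41,44,  51,  67, 76.69,  94 ]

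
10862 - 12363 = -1501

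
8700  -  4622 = 4078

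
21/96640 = 21/96640 = 0.00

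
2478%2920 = 2478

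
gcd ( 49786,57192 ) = 2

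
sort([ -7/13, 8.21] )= [ - 7/13,8.21]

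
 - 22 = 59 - 81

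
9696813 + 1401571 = 11098384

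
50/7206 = 25/3603 = 0.01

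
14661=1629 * 9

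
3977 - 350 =3627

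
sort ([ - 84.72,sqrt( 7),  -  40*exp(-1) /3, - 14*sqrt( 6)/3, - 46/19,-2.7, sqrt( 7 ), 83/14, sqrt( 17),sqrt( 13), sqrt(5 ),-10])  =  [ - 84.72, - 14*sqrt( 6) /3,  -  10, - 40*exp(-1 ) /3, - 2.7, - 46/19, sqrt ( 5), sqrt( 7 ), sqrt(7 ), sqrt( 13), sqrt( 17),83/14]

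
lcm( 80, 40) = 80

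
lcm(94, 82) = 3854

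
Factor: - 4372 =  - 2^2*1093^1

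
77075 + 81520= 158595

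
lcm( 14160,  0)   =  0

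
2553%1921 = 632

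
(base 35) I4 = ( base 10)634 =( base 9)774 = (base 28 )mi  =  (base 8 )1172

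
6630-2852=3778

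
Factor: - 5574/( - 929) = 2^1 *3^1  =  6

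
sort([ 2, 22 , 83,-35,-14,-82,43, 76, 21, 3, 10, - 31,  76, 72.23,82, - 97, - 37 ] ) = [ - 97, - 82,  -  37, - 35, - 31, - 14, 2,  3,10,  21, 22 , 43, 72.23, 76,76,82,83 ] 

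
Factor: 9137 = 9137^1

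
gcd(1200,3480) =120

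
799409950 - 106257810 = 693152140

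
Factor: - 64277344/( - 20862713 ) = 2^5*829^1*2423^1*20862713^(- 1)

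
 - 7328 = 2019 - 9347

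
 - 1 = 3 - 4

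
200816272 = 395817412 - 195001140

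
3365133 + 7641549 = 11006682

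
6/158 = 3/79 = 0.04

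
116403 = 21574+94829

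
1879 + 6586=8465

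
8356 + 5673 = 14029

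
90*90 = 8100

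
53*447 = 23691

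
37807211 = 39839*949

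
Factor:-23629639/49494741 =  - 3^(-1 )*11^1 * 3517^(-1 )*4691^( - 1 )*2148149^1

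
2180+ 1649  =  3829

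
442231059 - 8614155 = 433616904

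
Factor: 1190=2^1*5^1*7^1*17^1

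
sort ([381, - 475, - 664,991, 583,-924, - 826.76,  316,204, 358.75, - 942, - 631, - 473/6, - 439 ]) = [ - 942,-924, -826.76 , - 664, -631, - 475 , - 439, - 473/6,204,316,358.75,381,  583, 991]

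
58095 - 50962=7133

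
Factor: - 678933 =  -3^2*75437^1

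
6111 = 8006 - 1895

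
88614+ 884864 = 973478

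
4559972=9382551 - 4822579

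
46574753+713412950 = 759987703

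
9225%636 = 321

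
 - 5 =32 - 37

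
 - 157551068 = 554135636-711686704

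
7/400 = 7/400  =  0.02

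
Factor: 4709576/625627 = 2^3*461^1* 1277^1*625627^( - 1) 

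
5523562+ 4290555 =9814117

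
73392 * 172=12623424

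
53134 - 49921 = 3213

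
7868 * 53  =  417004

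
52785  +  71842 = 124627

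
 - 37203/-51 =12401/17  =  729.47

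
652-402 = 250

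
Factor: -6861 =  - 3^1 *2287^1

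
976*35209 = 34363984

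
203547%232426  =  203547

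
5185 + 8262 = 13447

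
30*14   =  420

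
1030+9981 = 11011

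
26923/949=28  +  27/73   =  28.37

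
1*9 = 9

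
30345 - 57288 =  - 26943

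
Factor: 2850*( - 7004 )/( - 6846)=3326900/1141=2^2*5^2*7^( - 1 )*17^1*19^1 *103^1*163^( - 1 ) 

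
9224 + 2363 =11587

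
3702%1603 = 496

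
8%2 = 0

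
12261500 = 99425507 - 87164007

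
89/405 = 89/405 = 0.22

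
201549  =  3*67183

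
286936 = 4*71734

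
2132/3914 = 1066/1957 = 0.54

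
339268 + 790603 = 1129871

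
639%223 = 193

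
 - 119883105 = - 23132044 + -96751061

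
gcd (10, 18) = 2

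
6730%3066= 598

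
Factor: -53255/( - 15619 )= 5^1*10651^1*15619^(  -  1) 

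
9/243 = 1/27 =0.04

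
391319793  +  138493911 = 529813704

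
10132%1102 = 214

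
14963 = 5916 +9047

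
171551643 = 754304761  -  582753118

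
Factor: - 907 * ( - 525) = 476175 = 3^1*5^2*7^1 * 907^1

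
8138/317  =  8138/317 = 25.67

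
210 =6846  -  6636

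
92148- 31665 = 60483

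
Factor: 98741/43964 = 2^ ( - 2)*29^( - 1)*293^1*337^1*379^( - 1)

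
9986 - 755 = 9231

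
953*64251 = 61231203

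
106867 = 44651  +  62216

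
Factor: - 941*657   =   - 3^2*73^1*941^1 = - 618237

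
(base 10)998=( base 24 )1HE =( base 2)1111100110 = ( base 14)514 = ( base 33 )u8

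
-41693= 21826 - 63519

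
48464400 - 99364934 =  - 50900534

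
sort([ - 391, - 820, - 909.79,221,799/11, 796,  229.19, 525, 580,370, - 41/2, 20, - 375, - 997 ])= [ - 997, - 909.79, - 820, - 391, - 375, - 41/2, 20 , 799/11, 221, 229.19, 370, 525,580,  796]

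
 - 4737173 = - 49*96677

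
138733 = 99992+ 38741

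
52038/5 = 10407 + 3/5=10407.60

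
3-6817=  - 6814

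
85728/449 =190  +  418/449=190.93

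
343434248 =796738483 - 453304235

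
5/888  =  5/888 = 0.01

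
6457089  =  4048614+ 2408475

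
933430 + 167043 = 1100473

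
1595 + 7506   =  9101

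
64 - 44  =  20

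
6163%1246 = 1179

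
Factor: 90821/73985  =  5^ ( - 1)*14797^( - 1)*90821^1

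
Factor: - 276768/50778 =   -  2^4*7^( - 1 )*13^( -1 )*31^1 = - 496/91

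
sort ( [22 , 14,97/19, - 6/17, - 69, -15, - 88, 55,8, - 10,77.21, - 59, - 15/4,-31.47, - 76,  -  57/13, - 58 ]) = [ - 88, -76,- 69,-59, -58, - 31.47, - 15, - 10,  -  57/13 , - 15/4 ,-6/17,  97/19,8 , 14,22 , 55, 77.21 ]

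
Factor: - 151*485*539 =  - 5^1 *7^2 * 11^1*97^1*151^1 = - 39473665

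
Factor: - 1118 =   -  2^1*13^1*43^1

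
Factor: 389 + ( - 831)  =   - 2^1 *13^1*17^1 = - 442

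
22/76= 11/38 = 0.29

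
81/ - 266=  - 81/266 = - 0.30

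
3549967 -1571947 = 1978020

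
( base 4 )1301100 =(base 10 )7248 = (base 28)96O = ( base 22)ela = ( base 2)1110001010000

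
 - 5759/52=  - 443/4 = -110.75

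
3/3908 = 3/3908 = 0.00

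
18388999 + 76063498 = 94452497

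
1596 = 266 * 6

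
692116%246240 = 199636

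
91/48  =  91/48 = 1.90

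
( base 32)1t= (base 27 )27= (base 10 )61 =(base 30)21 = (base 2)111101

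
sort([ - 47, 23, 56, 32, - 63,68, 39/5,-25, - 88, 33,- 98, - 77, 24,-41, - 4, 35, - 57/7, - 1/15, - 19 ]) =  [ - 98,- 88,-77, - 63,-47, - 41, - 25, - 19, - 57/7, - 4, - 1/15, 39/5,23  ,  24, 32, 33, 35,  56,68 ] 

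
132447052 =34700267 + 97746785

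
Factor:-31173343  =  -4157^1*7499^1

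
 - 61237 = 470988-532225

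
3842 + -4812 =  - 970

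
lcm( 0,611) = 0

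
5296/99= 5296/99 = 53.49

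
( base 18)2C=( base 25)1n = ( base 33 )1F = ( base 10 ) 48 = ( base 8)60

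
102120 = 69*1480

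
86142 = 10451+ 75691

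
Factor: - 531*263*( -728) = 2^3*3^2*7^1*13^1*59^1*263^1 = 101667384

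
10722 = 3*3574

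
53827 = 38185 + 15642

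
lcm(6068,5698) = 467236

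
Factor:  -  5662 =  - 2^1*19^1*149^1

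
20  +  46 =66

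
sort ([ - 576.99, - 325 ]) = [-576.99, - 325]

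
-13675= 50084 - 63759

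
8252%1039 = 979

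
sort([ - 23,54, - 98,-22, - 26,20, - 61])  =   [ - 98, - 61, - 26  , - 23, - 22 , 20, 54]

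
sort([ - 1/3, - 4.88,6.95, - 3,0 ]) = [-4.88, - 3,  -  1/3  ,  0, 6.95] 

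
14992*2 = 29984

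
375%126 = 123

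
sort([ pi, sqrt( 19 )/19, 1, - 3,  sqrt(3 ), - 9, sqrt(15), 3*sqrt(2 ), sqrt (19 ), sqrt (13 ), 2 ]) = [ - 9, - 3, sqrt(19 ) /19 , 1,sqrt(3),2 , pi, sqrt(13 ),sqrt (15 ) , 3*sqrt( 2) , sqrt( 19 )]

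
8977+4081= 13058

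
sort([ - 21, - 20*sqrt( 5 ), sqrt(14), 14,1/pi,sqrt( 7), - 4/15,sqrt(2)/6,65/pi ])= [ - 20*sqrt (5), - 21, - 4/15 , sqrt(2 ) /6,1/pi,sqrt( 7), sqrt ( 14),14, 65/pi ]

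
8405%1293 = 647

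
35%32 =3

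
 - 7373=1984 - 9357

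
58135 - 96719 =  - 38584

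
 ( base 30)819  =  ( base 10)7239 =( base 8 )16107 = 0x1C47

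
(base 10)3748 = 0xea4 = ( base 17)CG8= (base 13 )1924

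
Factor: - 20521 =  - 20521^1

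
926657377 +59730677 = 986388054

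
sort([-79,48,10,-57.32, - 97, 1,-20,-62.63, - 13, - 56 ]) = [-97, - 79,-62.63, - 57.32, - 56,-20, - 13, 1, 10, 48 ] 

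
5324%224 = 172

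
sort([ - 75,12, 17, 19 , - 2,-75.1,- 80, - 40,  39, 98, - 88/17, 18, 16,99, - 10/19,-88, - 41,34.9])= [ - 88, - 80, - 75.1, - 75,-41 , -40,  -  88/17, - 2, - 10/19, 12, 16,  17,18,19, 34.9,39, 98, 99]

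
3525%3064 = 461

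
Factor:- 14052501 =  - 3^3*29^1*131^1*137^1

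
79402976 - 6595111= 72807865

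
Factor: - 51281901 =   -  3^2*11^1 * 517999^1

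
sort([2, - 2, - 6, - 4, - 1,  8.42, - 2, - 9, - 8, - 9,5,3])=[ - 9, - 9, - 8,-6 , - 4, - 2, - 2,  -  1 , 2,3, 5, 8.42 ] 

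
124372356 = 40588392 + 83783964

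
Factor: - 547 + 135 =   -  412 = - 2^2 * 103^1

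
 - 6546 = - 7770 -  - 1224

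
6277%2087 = 16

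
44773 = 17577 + 27196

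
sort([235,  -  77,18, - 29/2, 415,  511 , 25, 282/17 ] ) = [ - 77, - 29/2, 282/17,18, 25,235,  415, 511]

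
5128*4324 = 22173472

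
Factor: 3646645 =5^1*729329^1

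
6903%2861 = 1181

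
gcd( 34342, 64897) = 7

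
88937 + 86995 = 175932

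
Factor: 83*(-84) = - 6972= - 2^2 * 3^1 * 7^1*83^1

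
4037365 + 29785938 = 33823303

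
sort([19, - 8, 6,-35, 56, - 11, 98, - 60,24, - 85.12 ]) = [ - 85.12, - 60,-35,  -  11,  -  8, 6, 19,  24,56  ,  98 ] 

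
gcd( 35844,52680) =12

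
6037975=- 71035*( - 85) 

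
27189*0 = 0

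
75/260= 15/52 = 0.29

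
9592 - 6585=3007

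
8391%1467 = 1056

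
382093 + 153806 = 535899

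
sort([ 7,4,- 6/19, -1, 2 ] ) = [ - 1,-6/19,2,4,7]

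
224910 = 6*37485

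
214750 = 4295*50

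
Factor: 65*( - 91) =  - 5^1*7^1*13^2 = -5915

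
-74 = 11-85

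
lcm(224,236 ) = 13216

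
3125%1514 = 97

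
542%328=214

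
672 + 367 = 1039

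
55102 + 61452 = 116554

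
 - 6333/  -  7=904+5/7 = 904.71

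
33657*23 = 774111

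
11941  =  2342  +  9599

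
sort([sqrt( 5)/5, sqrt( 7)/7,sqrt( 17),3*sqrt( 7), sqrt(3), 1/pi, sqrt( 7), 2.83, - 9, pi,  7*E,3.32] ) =[ - 9 , 1/pi,sqrt( 7)/7,sqrt(5)/5,sqrt( 3), sqrt( 7),2.83,  pi , 3.32, sqrt(17),3*sqrt (7), 7*E] 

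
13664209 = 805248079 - 791583870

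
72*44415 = 3197880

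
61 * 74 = 4514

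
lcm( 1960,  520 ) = 25480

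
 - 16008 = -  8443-7565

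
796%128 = 28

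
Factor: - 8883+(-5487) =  - 2^1*3^1*5^1*479^1 = - 14370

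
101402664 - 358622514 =-257219850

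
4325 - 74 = 4251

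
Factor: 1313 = 13^1 * 101^1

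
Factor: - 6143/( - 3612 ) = 2^( - 2 ) * 3^(  -  1 ) * 7^ ( - 1 )*43^(  -  1)*6143^1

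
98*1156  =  113288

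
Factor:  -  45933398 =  -2^1*7^1 * 3280957^1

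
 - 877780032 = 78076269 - 955856301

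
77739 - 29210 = 48529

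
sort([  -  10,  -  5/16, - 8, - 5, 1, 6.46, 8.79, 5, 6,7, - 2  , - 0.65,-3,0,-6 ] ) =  [ - 10, - 8, - 6, - 5, - 3, - 2,  -  0.65, - 5/16, 0, 1,5,6,  6.46,7,8.79] 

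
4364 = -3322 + 7686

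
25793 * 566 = 14598838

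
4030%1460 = 1110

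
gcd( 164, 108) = 4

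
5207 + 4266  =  9473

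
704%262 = 180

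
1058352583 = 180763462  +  877589121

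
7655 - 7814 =- 159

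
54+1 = 55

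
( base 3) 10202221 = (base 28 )3e8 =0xac0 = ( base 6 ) 20424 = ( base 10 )2752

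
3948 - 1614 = 2334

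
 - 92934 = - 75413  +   - 17521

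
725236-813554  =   - 88318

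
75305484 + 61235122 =136540606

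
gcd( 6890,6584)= 2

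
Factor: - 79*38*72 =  - 216144 = - 2^4*3^2  *  19^1*79^1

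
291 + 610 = 901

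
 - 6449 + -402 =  - 6851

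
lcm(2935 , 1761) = 8805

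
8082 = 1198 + 6884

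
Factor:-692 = - 2^2*173^1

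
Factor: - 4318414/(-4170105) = 2^1 *3^ ( - 2 ) * 5^( - 1)*92669^(-1) * 2159207^1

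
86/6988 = 43/3494 = 0.01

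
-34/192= - 17/96 =- 0.18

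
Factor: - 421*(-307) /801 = 3^( - 2)*89^ ( - 1 )*307^1*421^1=129247/801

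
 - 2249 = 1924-4173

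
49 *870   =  42630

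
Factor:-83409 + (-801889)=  - 2^1*31^1*109^1 * 131^1 = -885298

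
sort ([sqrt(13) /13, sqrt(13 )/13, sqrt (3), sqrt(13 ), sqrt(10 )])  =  [ sqrt(13)/13,sqrt ( 13) /13, sqrt( 3 ), sqrt( 10),sqrt( 13)] 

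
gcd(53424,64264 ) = 8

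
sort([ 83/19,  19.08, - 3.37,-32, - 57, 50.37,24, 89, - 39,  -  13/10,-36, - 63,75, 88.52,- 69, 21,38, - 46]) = [ -69,-63 , - 57,-46, - 39,  -  36,  -  32, - 3.37,-13/10, 83/19, 19.08,21,  24,38, 50.37, 75  ,  88.52,  89 ] 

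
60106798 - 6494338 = 53612460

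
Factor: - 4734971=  - 19^1 *31^1*8039^1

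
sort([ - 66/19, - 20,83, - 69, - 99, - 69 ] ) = [ - 99, - 69, - 69, - 20,-66/19,  83]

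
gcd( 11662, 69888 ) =14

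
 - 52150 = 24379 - 76529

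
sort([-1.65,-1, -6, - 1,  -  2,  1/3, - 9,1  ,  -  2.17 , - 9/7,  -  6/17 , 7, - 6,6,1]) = [ - 9,-6, - 6, - 2.17 , - 2 ,  -  1.65 , - 9/7,  -  1,  -  1, - 6/17, 1/3,1, 1,6, 7]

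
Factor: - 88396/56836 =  - 7^2*11^1 *13^( - 1 )* 41^1*1093^( - 1) =-22099/14209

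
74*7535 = 557590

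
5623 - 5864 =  - 241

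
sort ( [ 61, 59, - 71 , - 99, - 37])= [-99 ,- 71,  -  37,59,61] 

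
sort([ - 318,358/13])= [ - 318,358/13]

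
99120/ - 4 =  - 24780 + 0/1 = - 24780.00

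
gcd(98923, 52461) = 1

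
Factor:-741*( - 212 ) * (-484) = -76032528 = - 2^4* 3^1*11^2*13^1*19^1*53^1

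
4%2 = 0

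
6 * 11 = 66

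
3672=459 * 8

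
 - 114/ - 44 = 2 +13/22 = 2.59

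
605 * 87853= 53151065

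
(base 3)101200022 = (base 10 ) 7784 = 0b1111001101000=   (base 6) 100012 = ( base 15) 248E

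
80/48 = 5/3 = 1.67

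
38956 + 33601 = 72557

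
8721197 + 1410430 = 10131627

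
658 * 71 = 46718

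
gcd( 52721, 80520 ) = 1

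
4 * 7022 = 28088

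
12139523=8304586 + 3834937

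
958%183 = 43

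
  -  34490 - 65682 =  - 100172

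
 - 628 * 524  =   - 329072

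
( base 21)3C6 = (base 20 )3J1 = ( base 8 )3055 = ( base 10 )1581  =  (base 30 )1ML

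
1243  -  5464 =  - 4221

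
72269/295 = 72269/295 = 244.98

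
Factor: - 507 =  -  3^1*13^2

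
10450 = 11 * 950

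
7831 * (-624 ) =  - 4886544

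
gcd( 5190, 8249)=1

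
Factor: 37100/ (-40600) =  - 53/58 = - 2^( - 1 )*29^(  -  1)*53^1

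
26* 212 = 5512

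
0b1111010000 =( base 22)208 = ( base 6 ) 4304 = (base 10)976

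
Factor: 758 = 2^1*379^1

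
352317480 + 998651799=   1350969279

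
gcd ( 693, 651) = 21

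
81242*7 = 568694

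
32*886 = 28352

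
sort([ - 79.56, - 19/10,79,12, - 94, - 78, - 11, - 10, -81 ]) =[ - 94, - 81, - 79.56,-78, - 11,  -  10, - 19/10, 12,79]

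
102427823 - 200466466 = - 98038643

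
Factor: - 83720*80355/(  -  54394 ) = 2^2*3^1 *5^2*7^1*11^1*13^1*23^1*487^1*27197^ ( - 1) = 3363660300/27197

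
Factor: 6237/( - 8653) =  - 3^4 * 7^1*11^1*17^(-1 )*509^(  -  1)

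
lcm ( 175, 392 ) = 9800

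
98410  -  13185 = 85225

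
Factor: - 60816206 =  - 2^1*11^1*2764373^1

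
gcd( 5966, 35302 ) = 38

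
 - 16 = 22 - 38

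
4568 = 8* 571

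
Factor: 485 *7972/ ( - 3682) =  - 1933210/1841=- 2^1*5^1 * 7^( - 1)*97^1  *  263^( - 1 )*1993^1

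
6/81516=1/13586  =  0.00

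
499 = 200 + 299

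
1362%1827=1362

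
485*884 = 428740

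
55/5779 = 55/5779  =  0.01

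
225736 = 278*812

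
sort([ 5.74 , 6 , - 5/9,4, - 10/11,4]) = [ - 10/11, - 5/9, 4, 4,5.74, 6]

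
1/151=1/151=0.01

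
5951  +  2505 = 8456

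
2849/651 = 4 + 35/93=4.38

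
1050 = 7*150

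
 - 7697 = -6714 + -983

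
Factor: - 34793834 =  - 2^1*59^1*71^1*4153^1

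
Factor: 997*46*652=2^3*23^1*163^1*997^1  =  29902024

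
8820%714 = 252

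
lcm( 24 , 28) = 168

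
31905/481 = 31905/481=66.33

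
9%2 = 1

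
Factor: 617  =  617^1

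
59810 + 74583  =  134393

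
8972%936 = 548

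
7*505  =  3535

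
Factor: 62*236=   2^3 * 31^1*59^1 = 14632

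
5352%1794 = 1764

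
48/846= 8/141 = 0.06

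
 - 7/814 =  - 7/814 = -0.01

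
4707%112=3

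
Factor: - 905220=-2^2*3^2*5^1*47^1*107^1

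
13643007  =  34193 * 399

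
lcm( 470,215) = 20210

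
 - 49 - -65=16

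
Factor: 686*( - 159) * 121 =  - 13197954 = - 2^1*3^1* 7^3*11^2 * 53^1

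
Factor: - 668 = -2^2*  167^1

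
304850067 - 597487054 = -292636987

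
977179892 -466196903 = 510982989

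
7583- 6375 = 1208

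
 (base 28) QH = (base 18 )257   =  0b1011101001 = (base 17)29e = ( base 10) 745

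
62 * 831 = 51522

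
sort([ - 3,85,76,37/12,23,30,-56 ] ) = [ - 56, - 3,37/12,  23, 30 , 76, 85]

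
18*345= 6210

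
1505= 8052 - 6547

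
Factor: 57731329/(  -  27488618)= - 2^(  -  1) *19^1*1297^(-1)*1559^1*1949^1*10597^(  -  1)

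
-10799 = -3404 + -7395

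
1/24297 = 1/24297 =0.00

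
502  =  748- 246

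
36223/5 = 7244+3/5  =  7244.60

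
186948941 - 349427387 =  - 162478446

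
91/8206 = 91/8206= 0.01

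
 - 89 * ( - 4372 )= 389108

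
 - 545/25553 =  - 1+25008/25553 = -  0.02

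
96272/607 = 158 + 366/607 =158.60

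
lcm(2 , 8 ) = 8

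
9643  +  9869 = 19512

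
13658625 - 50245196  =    -  36586571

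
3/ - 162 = -1/54 = - 0.02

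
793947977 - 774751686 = 19196291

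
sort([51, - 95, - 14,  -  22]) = [-95, -22,-14,  51]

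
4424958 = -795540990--799965948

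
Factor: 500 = 2^2*5^3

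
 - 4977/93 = - 54 +15/31= -53.52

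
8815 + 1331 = 10146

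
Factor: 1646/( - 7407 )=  - 2/9 = - 2^1*3^( - 2)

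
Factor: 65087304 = 2^3*3^1*563^1*4817^1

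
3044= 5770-2726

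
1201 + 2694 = 3895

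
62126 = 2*31063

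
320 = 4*80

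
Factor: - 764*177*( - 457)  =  61799196 = 2^2*3^1*59^1*191^1*457^1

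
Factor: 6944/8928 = 7/9 = 3^( - 2 )  *  7^1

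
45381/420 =2161/20 = 108.05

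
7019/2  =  3509 + 1/2 = 3509.50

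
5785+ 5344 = 11129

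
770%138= 80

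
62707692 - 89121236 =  - 26413544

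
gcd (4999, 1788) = 1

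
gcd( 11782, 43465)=1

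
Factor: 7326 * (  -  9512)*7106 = - 495180984672 = - 2^5*3^2 * 11^2*17^1 * 19^1*29^1 * 37^1*41^1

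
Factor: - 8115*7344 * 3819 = -2^4*3^5*5^1*17^1*19^1*67^1*541^1=-  227599262640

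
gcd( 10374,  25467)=39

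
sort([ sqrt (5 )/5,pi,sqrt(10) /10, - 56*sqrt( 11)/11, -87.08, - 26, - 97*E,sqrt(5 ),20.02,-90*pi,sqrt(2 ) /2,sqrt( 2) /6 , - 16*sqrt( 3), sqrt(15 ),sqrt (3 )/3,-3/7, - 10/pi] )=[ - 90*pi, - 97*E, - 87.08, - 16*sqrt( 3 ), - 26  ,-56*sqrt( 11 ) /11, - 10/pi, - 3/7  ,  sqrt( 2) /6 , sqrt (10 ) /10,sqrt( 5) /5,sqrt(3)/3,  sqrt( 2)/2, sqrt(5 ),pi,sqrt( 15),20.02 ] 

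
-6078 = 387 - 6465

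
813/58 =813/58 = 14.02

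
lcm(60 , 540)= 540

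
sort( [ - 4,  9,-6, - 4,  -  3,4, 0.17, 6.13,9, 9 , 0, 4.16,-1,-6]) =[ - 6, - 6,-4, - 4,- 3,-1, 0, 0.17, 4,4.16,6.13,  9, 9,9]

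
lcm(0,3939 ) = 0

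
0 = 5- 5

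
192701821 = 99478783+93223038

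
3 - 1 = 2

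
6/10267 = 6/10267 = 0.00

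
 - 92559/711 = -30853/237 = - 130.18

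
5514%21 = 12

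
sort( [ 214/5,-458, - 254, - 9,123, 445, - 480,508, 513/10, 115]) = [ -480 , - 458, - 254, - 9,214/5,513/10,115, 123,445,508 ] 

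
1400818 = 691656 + 709162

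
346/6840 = 173/3420 = 0.05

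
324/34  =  162/17 = 9.53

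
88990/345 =257 + 65/69 = 257.94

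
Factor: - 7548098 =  - 2^1*239^1*15791^1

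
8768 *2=17536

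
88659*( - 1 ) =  -88659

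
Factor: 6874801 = 139^1* 49459^1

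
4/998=2/499 = 0.00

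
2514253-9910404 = -7396151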